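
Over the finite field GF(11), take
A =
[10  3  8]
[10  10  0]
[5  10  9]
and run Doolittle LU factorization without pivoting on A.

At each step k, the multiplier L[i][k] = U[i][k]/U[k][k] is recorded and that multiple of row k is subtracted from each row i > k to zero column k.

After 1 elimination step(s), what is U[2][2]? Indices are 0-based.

U[2][2] = 5

k=0: U[0][0]=10
  eliminate (1,0): mult=1, new row 1: (0, 7, 3); set L[1][0]=1
  eliminate (2,0): mult=6, new row 2: (0, 3, 5); set L[2][0]=6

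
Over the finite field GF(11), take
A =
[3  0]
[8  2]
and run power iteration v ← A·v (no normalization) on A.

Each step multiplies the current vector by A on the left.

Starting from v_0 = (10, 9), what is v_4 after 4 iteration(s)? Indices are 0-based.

v_4 = (7, 9)

v_0 = (10, 9).
v_1 = A·v_0 = (8, 10).
v_2 = A·v_1 = (2, 7).
v_3 = A·v_2 = (6, 8).
v_4 = A·v_3 = (7, 9).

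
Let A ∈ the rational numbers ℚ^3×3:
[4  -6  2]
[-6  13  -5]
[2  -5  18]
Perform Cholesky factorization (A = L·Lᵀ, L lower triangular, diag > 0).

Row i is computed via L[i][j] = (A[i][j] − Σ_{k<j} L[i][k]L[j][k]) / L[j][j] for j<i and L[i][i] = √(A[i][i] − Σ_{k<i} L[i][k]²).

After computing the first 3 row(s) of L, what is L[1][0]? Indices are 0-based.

Step 1: L[0][0] = √(4) = 2.
  L[1][0] = (-6) / L[0][0] = -3.
Step 2: L[1][1] = √(4) = 2.
  L[2][0] = (2) / L[0][0] = 1.
  L[2][1] = (-2) / L[1][1] = -1.
Step 3: L[2][2] = √(16) = 4.

L[1][0] = -3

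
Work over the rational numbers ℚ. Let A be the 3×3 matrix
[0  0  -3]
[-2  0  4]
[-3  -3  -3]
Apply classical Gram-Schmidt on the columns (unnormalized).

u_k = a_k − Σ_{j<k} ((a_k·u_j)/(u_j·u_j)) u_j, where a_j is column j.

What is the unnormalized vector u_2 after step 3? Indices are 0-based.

u_2 = (-3, 0, 0)

Step 1: u_0 = a_0 = (0, -2, -3).
Step 2: u_1 = a_1 − (9/13)·u_0 = (0, 18/13, -12/13).
Step 3: u_2 = a_2 − (1/13)·u_0 − (3)·u_1 = (-3, 0, 0).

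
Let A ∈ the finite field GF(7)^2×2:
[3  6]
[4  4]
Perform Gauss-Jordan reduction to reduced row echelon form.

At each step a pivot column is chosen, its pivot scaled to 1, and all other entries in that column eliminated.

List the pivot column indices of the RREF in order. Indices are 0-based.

step 1: normalize row 0 (÷3) = (1, 2)
  row 1: subtract 4×row0 = (0, 3)
step 2: normalize row 1 (÷3) = (0, 1)
  row 0: subtract 2×row1 = (1, 0)

pivot columns: 0, 1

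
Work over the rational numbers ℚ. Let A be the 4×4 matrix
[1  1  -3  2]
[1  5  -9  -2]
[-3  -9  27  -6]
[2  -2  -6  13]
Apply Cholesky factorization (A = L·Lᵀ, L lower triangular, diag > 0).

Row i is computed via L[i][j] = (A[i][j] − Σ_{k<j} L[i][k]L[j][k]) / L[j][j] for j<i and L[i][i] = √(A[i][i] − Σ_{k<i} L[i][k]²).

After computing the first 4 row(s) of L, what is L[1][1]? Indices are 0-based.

L[1][1] = 2

Step 1: L[0][0] = √(1) = 1.
  L[1][0] = (1) / L[0][0] = 1.
Step 2: L[1][1] = √(4) = 2.
  L[2][0] = (-3) / L[0][0] = -3.
  L[2][1] = (-6) / L[1][1] = -3.
Step 3: L[2][2] = √(9) = 3.
  L[3][0] = (2) / L[0][0] = 2.
  L[3][1] = (-4) / L[1][1] = -2.
  L[3][2] = (-6) / L[2][2] = -2.
Step 4: L[3][3] = √(1) = 1.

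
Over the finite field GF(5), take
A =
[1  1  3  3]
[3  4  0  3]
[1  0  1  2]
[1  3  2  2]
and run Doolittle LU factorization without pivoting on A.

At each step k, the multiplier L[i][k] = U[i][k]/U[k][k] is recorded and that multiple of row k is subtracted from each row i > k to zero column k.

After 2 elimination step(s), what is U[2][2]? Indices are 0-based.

U[2][2] = 4

Step 1: pivot at (0,0) is 1.
  row1 ← row1 − (3)·row0  ⇒  L[1][0]=3, U row1=(0, 1, 1, 4)
  row2 ← row2 − (1)·row0  ⇒  L[2][0]=1, U row2=(0, 4, 3, 4)
  row3 ← row3 − (1)·row0  ⇒  L[3][0]=1, U row3=(0, 2, 4, 4)
Step 2: pivot at (1,1) is 1.
  row2 ← row2 − (4)·row1  ⇒  L[2][1]=4, U row2=(0, 0, 4, 3)
  row3 ← row3 − (2)·row1  ⇒  L[3][1]=2, U row3=(0, 0, 2, 1)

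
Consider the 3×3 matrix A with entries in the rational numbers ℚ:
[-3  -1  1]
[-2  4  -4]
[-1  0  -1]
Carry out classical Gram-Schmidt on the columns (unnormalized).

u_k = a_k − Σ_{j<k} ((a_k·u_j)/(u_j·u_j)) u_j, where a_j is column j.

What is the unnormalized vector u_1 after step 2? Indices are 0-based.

Step 1: u_0 = a_0 = (-3, -2, -1).
Step 2: u_1 = a_1 − (-5/14)·u_0 = (-29/14, 23/7, -5/14).

u_1 = (-29/14, 23/7, -5/14)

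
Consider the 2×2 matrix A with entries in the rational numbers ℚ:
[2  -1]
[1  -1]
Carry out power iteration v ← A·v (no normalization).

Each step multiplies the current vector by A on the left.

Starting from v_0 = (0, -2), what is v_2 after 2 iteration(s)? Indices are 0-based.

v_0 = (0, -2).
v_1 = A·v_0 = (2, 2).
v_2 = A·v_1 = (2, 0).

v_2 = (2, 0)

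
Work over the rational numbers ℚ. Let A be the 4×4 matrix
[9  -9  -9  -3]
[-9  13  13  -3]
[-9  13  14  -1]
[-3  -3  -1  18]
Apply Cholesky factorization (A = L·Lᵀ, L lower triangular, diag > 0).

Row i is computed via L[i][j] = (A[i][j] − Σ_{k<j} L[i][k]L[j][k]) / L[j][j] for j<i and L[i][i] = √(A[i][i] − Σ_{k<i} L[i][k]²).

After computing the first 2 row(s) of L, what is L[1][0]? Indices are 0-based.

L[1][0] = -3

Step 1: L[0][0] = √(9) = 3.
  L[1][0] = (-9) / L[0][0] = -3.
Step 2: L[1][1] = √(4) = 2.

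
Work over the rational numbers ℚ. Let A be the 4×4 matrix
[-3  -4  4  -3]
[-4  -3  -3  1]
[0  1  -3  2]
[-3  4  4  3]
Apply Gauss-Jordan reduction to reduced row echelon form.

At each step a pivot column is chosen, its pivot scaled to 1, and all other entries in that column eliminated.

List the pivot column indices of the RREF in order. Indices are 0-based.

pivot columns: 0, 1, 2, 3

pivot(0,0)=-3: scale R0 → (1, 4/3, -4/3, 1)
  clear (1,0): R1 −= (-4)R0 → (0, 7/3, -25/3, 5)
  clear (3,0): R3 −= (-3)R0 → (0, 8, 0, 6)
pivot(1,1)=7/3: scale R1 → (0, 1, -25/7, 15/7)
  clear (0,1): R0 −= (4/3)R1 → (1, 0, 24/7, -13/7)
  clear (2,1): R2 −= (1)R1 → (0, 0, 4/7, -1/7)
  clear (3,1): R3 −= (8)R1 → (0, 0, 200/7, -78/7)
pivot(2,2)=4/7: scale R2 → (0, 0, 1, -1/4)
  clear (0,2): R0 −= (24/7)R2 → (1, 0, 0, -1)
  clear (1,2): R1 −= (-25/7)R2 → (0, 1, 0, 5/4)
  clear (3,2): R3 −= (200/7)R2 → (0, 0, 0, -4)
pivot(3,3)=-4: scale R3 → (0, 0, 0, 1)
  clear (0,3): R0 −= (-1)R3 → (1, 0, 0, 0)
  clear (1,3): R1 −= (5/4)R3 → (0, 1, 0, 0)
  clear (2,3): R2 −= (-1/4)R3 → (0, 0, 1, 0)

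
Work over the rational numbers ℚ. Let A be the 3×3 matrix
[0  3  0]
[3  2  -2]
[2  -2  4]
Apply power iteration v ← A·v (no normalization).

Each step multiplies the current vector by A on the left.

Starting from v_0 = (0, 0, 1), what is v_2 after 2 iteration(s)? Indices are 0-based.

v_2 = (-6, -12, 20)

v_0 = (0, 0, 1).
v_1 = A·v_0 = (0, -2, 4).
v_2 = A·v_1 = (-6, -12, 20).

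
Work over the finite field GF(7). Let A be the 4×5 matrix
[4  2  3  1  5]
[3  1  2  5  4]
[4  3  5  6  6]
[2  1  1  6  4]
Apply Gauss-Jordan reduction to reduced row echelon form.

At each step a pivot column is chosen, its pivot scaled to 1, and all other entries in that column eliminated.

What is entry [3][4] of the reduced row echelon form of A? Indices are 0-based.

pivot(0,0)=4: scale R0 → (1, 4, 6, 2, 3)
  clear (1,0): R1 −= (3)R0 → (0, 3, 5, 6, 2)
  clear (2,0): R2 −= (4)R0 → (0, 1, 2, 5, 1)
  clear (3,0): R3 −= (2)R0 → (0, 0, 3, 2, 5)
pivot(1,1)=3: scale R1 → (0, 1, 4, 2, 3)
  clear (0,1): R0 −= (4)R1 → (1, 0, 4, 1, 5)
  clear (2,1): R2 −= (1)R1 → (0, 0, 5, 3, 5)
pivot(2,2)=5: scale R2 → (0, 0, 1, 2, 1)
  clear (0,2): R0 −= (4)R2 → (1, 0, 0, 0, 1)
  clear (1,2): R1 −= (4)R2 → (0, 1, 0, 1, 6)
  clear (3,2): R3 −= (3)R2 → (0, 0, 0, 3, 2)
pivot(3,3)=3: scale R3 → (0, 0, 0, 1, 3)
  clear (1,3): R1 −= (1)R3 → (0, 1, 0, 0, 3)
  clear (2,3): R2 −= (2)R3 → (0, 0, 1, 0, 2)

M[3][4] = 3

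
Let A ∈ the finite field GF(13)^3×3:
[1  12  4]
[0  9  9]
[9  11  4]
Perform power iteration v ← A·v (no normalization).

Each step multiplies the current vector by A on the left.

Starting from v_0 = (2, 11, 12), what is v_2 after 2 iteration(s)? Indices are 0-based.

v_0 = (2, 11, 12).
v_1 = A·v_0 = (0, 12, 5).
v_2 = A·v_1 = (8, 10, 9).

v_2 = (8, 10, 9)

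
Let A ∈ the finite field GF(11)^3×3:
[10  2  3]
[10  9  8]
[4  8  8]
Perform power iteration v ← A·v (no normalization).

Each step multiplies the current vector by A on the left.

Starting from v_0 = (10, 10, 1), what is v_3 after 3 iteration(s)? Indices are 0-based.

v_0 = (10, 10, 1).
v_1 = A·v_0 = (2, 0, 7).
v_2 = A·v_1 = (8, 10, 9).
v_3 = A·v_2 = (6, 0, 8).

v_3 = (6, 0, 8)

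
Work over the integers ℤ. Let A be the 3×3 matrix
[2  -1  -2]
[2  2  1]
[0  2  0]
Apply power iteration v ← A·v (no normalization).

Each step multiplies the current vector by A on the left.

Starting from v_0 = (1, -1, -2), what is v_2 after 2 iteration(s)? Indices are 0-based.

v_2 = (20, 8, -4)

v_0 = (1, -1, -2).
v_1 = A·v_0 = (7, -2, -2).
v_2 = A·v_1 = (20, 8, -4).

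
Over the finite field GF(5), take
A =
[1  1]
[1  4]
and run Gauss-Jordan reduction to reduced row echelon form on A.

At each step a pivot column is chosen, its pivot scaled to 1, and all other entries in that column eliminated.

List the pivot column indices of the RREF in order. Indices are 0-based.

[1] R0 /= 1  ⇒  (1, 1)
     R1 -= 1·R0  ⇒  (0, 3)
[2] R1 /= 3  ⇒  (0, 1)
     R0 -= 1·R1  ⇒  (1, 0)

pivot columns: 0, 1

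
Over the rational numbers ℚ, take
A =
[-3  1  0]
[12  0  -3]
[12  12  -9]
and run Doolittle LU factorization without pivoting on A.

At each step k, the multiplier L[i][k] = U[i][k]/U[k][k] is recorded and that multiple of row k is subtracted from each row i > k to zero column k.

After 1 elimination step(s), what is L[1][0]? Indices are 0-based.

L[1][0] = -4

Step 1: pivot at (0,0) is -3.
  row1 ← row1 − (-4)·row0  ⇒  L[1][0]=-4, U row1=(0, 4, -3)
  row2 ← row2 − (-4)·row0  ⇒  L[2][0]=-4, U row2=(0, 16, -9)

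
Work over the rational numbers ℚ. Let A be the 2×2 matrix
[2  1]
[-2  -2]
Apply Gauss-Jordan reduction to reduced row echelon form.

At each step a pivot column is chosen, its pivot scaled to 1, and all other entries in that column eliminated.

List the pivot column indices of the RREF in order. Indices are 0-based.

pivot(0,0)=2: scale R0 → (1, 1/2)
  clear (1,0): R1 −= (-2)R0 → (0, -1)
pivot(1,1)=-1: scale R1 → (0, 1)
  clear (0,1): R0 −= (1/2)R1 → (1, 0)

pivot columns: 0, 1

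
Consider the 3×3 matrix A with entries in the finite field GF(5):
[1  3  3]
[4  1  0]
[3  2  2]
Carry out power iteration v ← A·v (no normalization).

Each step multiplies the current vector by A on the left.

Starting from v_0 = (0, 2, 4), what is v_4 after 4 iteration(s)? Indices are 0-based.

v_0 = (0, 2, 4).
v_1 = A·v_0 = (3, 2, 2).
v_2 = A·v_1 = (0, 4, 2).
v_3 = A·v_2 = (3, 4, 2).
v_4 = A·v_3 = (1, 1, 1).

v_4 = (1, 1, 1)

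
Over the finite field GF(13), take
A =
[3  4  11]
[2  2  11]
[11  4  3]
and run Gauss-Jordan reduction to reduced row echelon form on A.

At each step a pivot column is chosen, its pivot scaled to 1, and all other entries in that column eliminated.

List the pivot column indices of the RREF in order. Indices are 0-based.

[1] R0 /= 3  ⇒  (1, 10, 8)
     R1 -= 2·R0  ⇒  (0, 8, 8)
     R2 -= 11·R0  ⇒  (0, 11, 6)
[2] R1 /= 8  ⇒  (0, 1, 1)
     R0 -= 10·R1  ⇒  (1, 0, 11)
     R2 -= 11·R1  ⇒  (0, 0, 8)
[3] R2 /= 8  ⇒  (0, 0, 1)
     R0 -= 11·R2  ⇒  (1, 0, 0)
     R1 -= 1·R2  ⇒  (0, 1, 0)

pivot columns: 0, 1, 2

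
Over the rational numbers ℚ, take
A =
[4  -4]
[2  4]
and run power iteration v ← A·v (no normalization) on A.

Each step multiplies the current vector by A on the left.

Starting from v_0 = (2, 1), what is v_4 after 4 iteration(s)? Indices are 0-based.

v_4 = (-1408, 64)

v_0 = (2, 1).
v_1 = A·v_0 = (4, 8).
v_2 = A·v_1 = (-16, 40).
v_3 = A·v_2 = (-224, 128).
v_4 = A·v_3 = (-1408, 64).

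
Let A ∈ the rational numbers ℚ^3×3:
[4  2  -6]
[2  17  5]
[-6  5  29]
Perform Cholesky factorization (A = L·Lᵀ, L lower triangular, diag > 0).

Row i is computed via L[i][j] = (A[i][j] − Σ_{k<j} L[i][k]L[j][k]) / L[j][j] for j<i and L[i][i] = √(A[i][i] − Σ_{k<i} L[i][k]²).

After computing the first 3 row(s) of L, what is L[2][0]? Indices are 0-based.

Step 1: L[0][0] = √(4) = 2.
  L[1][0] = (2) / L[0][0] = 1.
Step 2: L[1][1] = √(16) = 4.
  L[2][0] = (-6) / L[0][0] = -3.
  L[2][1] = (8) / L[1][1] = 2.
Step 3: L[2][2] = √(16) = 4.

L[2][0] = -3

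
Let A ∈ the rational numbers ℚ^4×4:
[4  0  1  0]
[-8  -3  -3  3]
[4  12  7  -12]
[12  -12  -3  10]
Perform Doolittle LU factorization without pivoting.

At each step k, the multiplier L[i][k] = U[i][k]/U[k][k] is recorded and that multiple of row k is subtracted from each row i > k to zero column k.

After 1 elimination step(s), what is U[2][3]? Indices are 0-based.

U[2][3] = -12

Step 1: pivot at (0,0) is 4.
  row1 ← row1 − (-2)·row0  ⇒  L[1][0]=-2, U row1=(0, -3, -1, 3)
  row2 ← row2 − (1)·row0  ⇒  L[2][0]=1, U row2=(0, 12, 6, -12)
  row3 ← row3 − (3)·row0  ⇒  L[3][0]=3, U row3=(0, -12, -6, 10)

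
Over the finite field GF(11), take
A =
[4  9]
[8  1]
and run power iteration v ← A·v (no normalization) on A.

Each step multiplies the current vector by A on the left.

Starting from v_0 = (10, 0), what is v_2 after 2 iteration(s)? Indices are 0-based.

v_2 = (0, 4)

v_0 = (10, 0).
v_1 = A·v_0 = (7, 3).
v_2 = A·v_1 = (0, 4).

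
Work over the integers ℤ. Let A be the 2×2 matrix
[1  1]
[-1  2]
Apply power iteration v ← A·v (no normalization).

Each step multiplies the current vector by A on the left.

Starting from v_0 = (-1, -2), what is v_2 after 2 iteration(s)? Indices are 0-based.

v_0 = (-1, -2).
v_1 = A·v_0 = (-3, -3).
v_2 = A·v_1 = (-6, -3).

v_2 = (-6, -3)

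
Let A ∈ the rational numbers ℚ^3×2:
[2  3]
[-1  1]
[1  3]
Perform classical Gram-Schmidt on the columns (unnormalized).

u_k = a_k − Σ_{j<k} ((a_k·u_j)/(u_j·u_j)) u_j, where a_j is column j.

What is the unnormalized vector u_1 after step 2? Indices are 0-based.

Step 1: u_0 = a_0 = (2, -1, 1).
Step 2: u_1 = a_1 − (4/3)·u_0 = (1/3, 7/3, 5/3).

u_1 = (1/3, 7/3, 5/3)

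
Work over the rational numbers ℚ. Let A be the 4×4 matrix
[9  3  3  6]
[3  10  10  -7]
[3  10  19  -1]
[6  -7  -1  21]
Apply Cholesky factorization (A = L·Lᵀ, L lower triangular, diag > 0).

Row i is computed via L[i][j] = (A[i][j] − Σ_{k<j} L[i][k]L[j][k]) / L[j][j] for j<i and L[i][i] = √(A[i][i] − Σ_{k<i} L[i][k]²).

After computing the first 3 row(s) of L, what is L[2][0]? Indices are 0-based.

Step 1: L[0][0] = √(9) = 3.
  L[1][0] = (3) / L[0][0] = 1.
Step 2: L[1][1] = √(9) = 3.
  L[2][0] = (3) / L[0][0] = 1.
  L[2][1] = (9) / L[1][1] = 3.
Step 3: L[2][2] = √(9) = 3.

L[2][0] = 1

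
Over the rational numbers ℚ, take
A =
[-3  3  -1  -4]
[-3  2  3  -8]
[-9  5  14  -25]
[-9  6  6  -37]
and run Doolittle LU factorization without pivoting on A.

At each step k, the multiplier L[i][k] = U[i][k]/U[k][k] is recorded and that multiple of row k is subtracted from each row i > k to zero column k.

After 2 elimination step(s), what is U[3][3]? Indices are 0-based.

U[3][3] = -13

k=0: U[0][0]=-3
  eliminate (1,0): mult=1, new row 1: (0, -1, 4, -4); set L[1][0]=1
  eliminate (2,0): mult=3, new row 2: (0, -4, 17, -13); set L[2][0]=3
  eliminate (3,0): mult=3, new row 3: (0, -3, 9, -25); set L[3][0]=3
k=1: U[1][1]=-1
  eliminate (2,1): mult=4, new row 2: (0, 0, 1, 3); set L[2][1]=4
  eliminate (3,1): mult=3, new row 3: (0, 0, -3, -13); set L[3][1]=3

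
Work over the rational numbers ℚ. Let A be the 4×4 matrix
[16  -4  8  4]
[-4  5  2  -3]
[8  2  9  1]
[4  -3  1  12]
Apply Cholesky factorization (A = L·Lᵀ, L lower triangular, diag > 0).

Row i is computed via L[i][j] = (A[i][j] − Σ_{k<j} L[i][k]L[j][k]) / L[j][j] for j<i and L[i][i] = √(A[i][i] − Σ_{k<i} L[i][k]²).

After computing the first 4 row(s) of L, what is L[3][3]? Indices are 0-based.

L[3][3] = 3

Step 1: L[0][0] = √(16) = 4.
  L[1][0] = (-4) / L[0][0] = -1.
Step 2: L[1][1] = √(4) = 2.
  L[2][0] = (8) / L[0][0] = 2.
  L[2][1] = (4) / L[1][1] = 2.
Step 3: L[2][2] = √(1) = 1.
  L[3][0] = (4) / L[0][0] = 1.
  L[3][1] = (-2) / L[1][1] = -1.
  L[3][2] = (1) / L[2][2] = 1.
Step 4: L[3][3] = √(9) = 3.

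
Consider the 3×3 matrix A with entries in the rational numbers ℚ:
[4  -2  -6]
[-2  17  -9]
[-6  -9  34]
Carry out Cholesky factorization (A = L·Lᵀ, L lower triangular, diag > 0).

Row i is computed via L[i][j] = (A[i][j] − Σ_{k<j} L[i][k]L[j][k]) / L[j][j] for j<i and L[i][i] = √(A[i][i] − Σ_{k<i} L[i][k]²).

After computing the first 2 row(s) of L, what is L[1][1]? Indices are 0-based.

L[1][1] = 4

Step 1: L[0][0] = √(4) = 2.
  L[1][0] = (-2) / L[0][0] = -1.
Step 2: L[1][1] = √(16) = 4.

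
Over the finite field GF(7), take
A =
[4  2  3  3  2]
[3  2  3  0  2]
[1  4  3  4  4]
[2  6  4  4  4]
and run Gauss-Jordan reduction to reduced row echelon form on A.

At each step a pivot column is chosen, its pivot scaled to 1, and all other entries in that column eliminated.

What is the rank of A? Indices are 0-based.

rank = 4

pivot(0,0)=4: scale R0 → (1, 4, 6, 6, 4)
  clear (1,0): R1 −= (3)R0 → (0, 4, 6, 3, 4)
  clear (2,0): R2 −= (1)R0 → (0, 0, 4, 5, 0)
  clear (3,0): R3 −= (2)R0 → (0, 5, 6, 6, 3)
pivot(1,1)=4: scale R1 → (0, 1, 5, 6, 1)
  clear (0,1): R0 −= (4)R1 → (1, 0, 0, 3, 0)
  clear (3,1): R3 −= (5)R1 → (0, 0, 2, 4, 5)
pivot(2,2)=4: scale R2 → (0, 0, 1, 3, 0)
  clear (1,2): R1 −= (5)R2 → (0, 1, 0, 5, 1)
  clear (3,2): R3 −= (2)R2 → (0, 0, 0, 5, 5)
pivot(3,3)=5: scale R3 → (0, 0, 0, 1, 1)
  clear (0,3): R0 −= (3)R3 → (1, 0, 0, 0, 4)
  clear (1,3): R1 −= (5)R3 → (0, 1, 0, 0, 3)
  clear (2,3): R2 −= (3)R3 → (0, 0, 1, 0, 4)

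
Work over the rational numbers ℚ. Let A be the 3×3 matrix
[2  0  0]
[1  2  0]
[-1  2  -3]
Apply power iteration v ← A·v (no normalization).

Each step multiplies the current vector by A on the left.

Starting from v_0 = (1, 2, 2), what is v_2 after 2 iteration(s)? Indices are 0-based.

v_0 = (1, 2, 2).
v_1 = A·v_0 = (2, 5, -3).
v_2 = A·v_1 = (4, 12, 17).

v_2 = (4, 12, 17)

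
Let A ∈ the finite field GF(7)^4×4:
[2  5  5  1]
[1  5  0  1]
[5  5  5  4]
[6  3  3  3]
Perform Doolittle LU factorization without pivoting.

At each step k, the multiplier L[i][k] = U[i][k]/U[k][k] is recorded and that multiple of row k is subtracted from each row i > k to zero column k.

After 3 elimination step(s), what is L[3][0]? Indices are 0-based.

k=0: U[0][0]=2
  eliminate (1,0): mult=4, new row 1: (0, 6, 1, 4); set L[1][0]=4
  eliminate (2,0): mult=6, new row 2: (0, 3, 3, 5); set L[2][0]=6
  eliminate (3,0): mult=3, new row 3: (0, 2, 2, 0); set L[3][0]=3
k=1: U[1][1]=6
  eliminate (2,1): mult=4, new row 2: (0, 0, 6, 3); set L[2][1]=4
  eliminate (3,1): mult=5, new row 3: (0, 0, 4, 1); set L[3][1]=5
k=2: U[2][2]=6
  eliminate (3,2): mult=3, new row 3: (0, 0, 0, 6); set L[3][2]=3

L[3][0] = 3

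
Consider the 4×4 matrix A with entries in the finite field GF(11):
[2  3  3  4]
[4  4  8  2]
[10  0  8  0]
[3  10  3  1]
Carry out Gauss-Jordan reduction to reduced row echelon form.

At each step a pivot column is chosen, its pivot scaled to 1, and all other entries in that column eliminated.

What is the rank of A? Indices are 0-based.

[1] R0 /= 2  ⇒  (1, 7, 7, 2)
     R1 -= 4·R0  ⇒  (0, 9, 2, 5)
     R2 -= 10·R0  ⇒  (0, 7, 4, 2)
     R3 -= 3·R0  ⇒  (0, 0, 4, 6)
[2] R1 /= 9  ⇒  (0, 1, 10, 3)
     R0 -= 7·R1  ⇒  (1, 0, 3, 3)
     R2 -= 7·R1  ⇒  (0, 0, 0, 3)
[3] R2 <-> R3
[3] R2 /= 4  ⇒  (0, 0, 1, 7)
     R0 -= 3·R2  ⇒  (1, 0, 0, 4)
     R1 -= 10·R2  ⇒  (0, 1, 0, 10)
[4] R3 /= 3  ⇒  (0, 0, 0, 1)
     R0 -= 4·R3  ⇒  (1, 0, 0, 0)
     R1 -= 10·R3  ⇒  (0, 1, 0, 0)
     R2 -= 7·R3  ⇒  (0, 0, 1, 0)

rank = 4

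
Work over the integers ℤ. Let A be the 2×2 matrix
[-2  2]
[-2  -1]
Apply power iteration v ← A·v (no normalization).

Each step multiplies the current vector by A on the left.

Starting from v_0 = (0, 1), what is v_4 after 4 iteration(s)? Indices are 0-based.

v_4 = (18, -27)

v_0 = (0, 1).
v_1 = A·v_0 = (2, -1).
v_2 = A·v_1 = (-6, -3).
v_3 = A·v_2 = (6, 15).
v_4 = A·v_3 = (18, -27).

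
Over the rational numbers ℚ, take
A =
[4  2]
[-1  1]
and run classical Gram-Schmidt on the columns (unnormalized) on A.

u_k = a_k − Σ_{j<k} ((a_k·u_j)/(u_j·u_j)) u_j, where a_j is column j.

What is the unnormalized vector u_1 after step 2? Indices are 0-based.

u_1 = (6/17, 24/17)

Step 1: u_0 = a_0 = (4, -1).
Step 2: u_1 = a_1 − (7/17)·u_0 = (6/17, 24/17).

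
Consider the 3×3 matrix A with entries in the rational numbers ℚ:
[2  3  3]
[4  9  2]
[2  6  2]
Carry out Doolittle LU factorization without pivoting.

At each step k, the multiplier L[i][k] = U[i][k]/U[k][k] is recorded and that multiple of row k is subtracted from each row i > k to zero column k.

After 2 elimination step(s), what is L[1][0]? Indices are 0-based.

k=0: U[0][0]=2
  eliminate (1,0): mult=2, new row 1: (0, 3, -4); set L[1][0]=2
  eliminate (2,0): mult=1, new row 2: (0, 3, -1); set L[2][0]=1
k=1: U[1][1]=3
  eliminate (2,1): mult=1, new row 2: (0, 0, 3); set L[2][1]=1

L[1][0] = 2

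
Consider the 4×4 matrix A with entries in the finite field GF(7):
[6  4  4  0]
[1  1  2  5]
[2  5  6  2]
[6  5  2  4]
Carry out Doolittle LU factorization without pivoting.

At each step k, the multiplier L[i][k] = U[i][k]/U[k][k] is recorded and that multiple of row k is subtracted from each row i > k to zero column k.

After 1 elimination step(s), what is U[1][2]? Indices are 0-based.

U[1][2] = 6

Step 1: pivot at (0,0) is 6.
  row1 ← row1 − (6)·row0  ⇒  L[1][0]=6, U row1=(0, 5, 6, 5)
  row2 ← row2 − (5)·row0  ⇒  L[2][0]=5, U row2=(0, 6, 0, 2)
  row3 ← row3 − (1)·row0  ⇒  L[3][0]=1, U row3=(0, 1, 5, 4)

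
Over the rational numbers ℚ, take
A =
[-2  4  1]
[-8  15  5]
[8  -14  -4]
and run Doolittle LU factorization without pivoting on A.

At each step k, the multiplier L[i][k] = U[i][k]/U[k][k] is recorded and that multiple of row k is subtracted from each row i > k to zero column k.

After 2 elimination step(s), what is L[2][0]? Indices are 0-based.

L[2][0] = -4

Step 1: pivot at (0,0) is -2.
  row1 ← row1 − (4)·row0  ⇒  L[1][0]=4, U row1=(0, -1, 1)
  row2 ← row2 − (-4)·row0  ⇒  L[2][0]=-4, U row2=(0, 2, 0)
Step 2: pivot at (1,1) is -1.
  row2 ← row2 − (-2)·row1  ⇒  L[2][1]=-2, U row2=(0, 0, 2)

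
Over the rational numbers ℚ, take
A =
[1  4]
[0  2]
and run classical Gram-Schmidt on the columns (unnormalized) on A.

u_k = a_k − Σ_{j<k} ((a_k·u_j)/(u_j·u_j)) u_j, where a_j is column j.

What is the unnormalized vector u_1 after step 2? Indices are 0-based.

Step 1: u_0 = a_0 = (1, 0).
Step 2: u_1 = a_1 − (4)·u_0 = (0, 2).

u_1 = (0, 2)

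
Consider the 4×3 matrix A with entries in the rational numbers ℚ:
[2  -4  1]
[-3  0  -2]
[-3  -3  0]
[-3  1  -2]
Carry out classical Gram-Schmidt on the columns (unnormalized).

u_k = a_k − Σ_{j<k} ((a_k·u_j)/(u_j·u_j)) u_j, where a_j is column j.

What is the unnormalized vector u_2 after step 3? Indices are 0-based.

Step 1: u_0 = a_0 = (2, -3, -3, -3).
Step 2: u_1 = a_1 − (-2/31)·u_0 = (-120/31, -6/31, -99/31, 25/31).
Step 3: u_2 = a_2 − (14/31)·u_0 − (-79/401)·u_1 = (-267/401, -274/401, 291/401, -195/401).

u_2 = (-267/401, -274/401, 291/401, -195/401)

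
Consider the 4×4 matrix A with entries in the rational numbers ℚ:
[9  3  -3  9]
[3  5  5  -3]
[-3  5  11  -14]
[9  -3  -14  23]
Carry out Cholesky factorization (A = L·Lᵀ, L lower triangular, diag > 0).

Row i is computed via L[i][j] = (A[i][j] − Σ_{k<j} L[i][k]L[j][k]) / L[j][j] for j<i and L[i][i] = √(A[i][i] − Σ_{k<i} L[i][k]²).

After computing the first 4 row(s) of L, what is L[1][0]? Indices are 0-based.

Step 1: L[0][0] = √(9) = 3.
  L[1][0] = (3) / L[0][0] = 1.
Step 2: L[1][1] = √(4) = 2.
  L[2][0] = (-3) / L[0][0] = -1.
  L[2][1] = (6) / L[1][1] = 3.
Step 3: L[2][2] = √(1) = 1.
  L[3][0] = (9) / L[0][0] = 3.
  L[3][1] = (-6) / L[1][1] = -3.
  L[3][2] = (-2) / L[2][2] = -2.
Step 4: L[3][3] = √(1) = 1.

L[1][0] = 1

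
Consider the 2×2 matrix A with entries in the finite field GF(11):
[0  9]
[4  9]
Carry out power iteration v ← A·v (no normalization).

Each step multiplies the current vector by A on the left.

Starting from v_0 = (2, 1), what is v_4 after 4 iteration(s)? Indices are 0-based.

v_0 = (2, 1).
v_1 = A·v_0 = (9, 6).
v_2 = A·v_1 = (10, 2).
v_3 = A·v_2 = (7, 3).
v_4 = A·v_3 = (5, 0).

v_4 = (5, 0)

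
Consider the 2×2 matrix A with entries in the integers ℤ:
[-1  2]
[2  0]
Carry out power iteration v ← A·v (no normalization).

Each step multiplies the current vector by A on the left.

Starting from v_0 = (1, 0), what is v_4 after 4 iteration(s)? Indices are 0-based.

v_0 = (1, 0).
v_1 = A·v_0 = (-1, 2).
v_2 = A·v_1 = (5, -2).
v_3 = A·v_2 = (-9, 10).
v_4 = A·v_3 = (29, -18).

v_4 = (29, -18)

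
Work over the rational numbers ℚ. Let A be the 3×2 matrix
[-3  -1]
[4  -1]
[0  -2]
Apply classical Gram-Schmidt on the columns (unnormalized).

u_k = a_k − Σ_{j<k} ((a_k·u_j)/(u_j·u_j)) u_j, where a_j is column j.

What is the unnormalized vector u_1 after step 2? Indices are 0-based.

Step 1: u_0 = a_0 = (-3, 4, 0).
Step 2: u_1 = a_1 − (-1/25)·u_0 = (-28/25, -21/25, -2).

u_1 = (-28/25, -21/25, -2)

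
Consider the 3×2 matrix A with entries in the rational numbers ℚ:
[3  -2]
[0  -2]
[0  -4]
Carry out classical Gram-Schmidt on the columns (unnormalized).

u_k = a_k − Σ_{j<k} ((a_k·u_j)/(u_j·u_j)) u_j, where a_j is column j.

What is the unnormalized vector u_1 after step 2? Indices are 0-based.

u_1 = (0, -2, -4)

Step 1: u_0 = a_0 = (3, 0, 0).
Step 2: u_1 = a_1 − (-2/3)·u_0 = (0, -2, -4).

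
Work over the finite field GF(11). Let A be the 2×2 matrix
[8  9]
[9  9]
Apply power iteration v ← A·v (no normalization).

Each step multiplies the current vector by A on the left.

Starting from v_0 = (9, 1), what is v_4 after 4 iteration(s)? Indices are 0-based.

v_4 = (2, 8)

v_0 = (9, 1).
v_1 = A·v_0 = (4, 2).
v_2 = A·v_1 = (6, 10).
v_3 = A·v_2 = (6, 1).
v_4 = A·v_3 = (2, 8).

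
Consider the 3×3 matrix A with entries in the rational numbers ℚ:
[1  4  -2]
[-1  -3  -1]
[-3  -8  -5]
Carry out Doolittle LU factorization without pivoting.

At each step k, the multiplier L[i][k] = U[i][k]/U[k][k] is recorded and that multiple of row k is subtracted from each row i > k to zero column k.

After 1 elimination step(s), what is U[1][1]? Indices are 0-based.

Step 1: pivot at (0,0) is 1.
  row1 ← row1 − (-1)·row0  ⇒  L[1][0]=-1, U row1=(0, 1, -3)
  row2 ← row2 − (-3)·row0  ⇒  L[2][0]=-3, U row2=(0, 4, -11)

U[1][1] = 1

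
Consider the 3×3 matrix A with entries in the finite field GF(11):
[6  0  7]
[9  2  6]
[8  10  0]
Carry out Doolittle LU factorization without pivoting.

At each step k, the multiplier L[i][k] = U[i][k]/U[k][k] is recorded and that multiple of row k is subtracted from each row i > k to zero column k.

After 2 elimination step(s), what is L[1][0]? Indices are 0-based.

[col 0] pivot 6
  R1 -= 7*R0 → (0, 2, 1)  (L[1][0] := 7)
  R2 -= 5*R0 → (0, 10, 9)  (L[2][0] := 5)
[col 1] pivot 2
  R2 -= 5*R1 → (0, 0, 4)  (L[2][1] := 5)

L[1][0] = 7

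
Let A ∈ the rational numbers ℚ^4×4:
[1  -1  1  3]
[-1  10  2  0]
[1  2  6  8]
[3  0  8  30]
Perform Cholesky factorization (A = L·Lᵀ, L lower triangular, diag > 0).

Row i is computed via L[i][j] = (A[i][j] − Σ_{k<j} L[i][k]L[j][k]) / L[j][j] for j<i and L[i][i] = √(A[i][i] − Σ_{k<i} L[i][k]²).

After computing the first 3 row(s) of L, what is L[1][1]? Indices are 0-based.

Step 1: L[0][0] = √(1) = 1.
  L[1][0] = (-1) / L[0][0] = -1.
Step 2: L[1][1] = √(9) = 3.
  L[2][0] = (1) / L[0][0] = 1.
  L[2][1] = (3) / L[1][1] = 1.
Step 3: L[2][2] = √(4) = 2.

L[1][1] = 3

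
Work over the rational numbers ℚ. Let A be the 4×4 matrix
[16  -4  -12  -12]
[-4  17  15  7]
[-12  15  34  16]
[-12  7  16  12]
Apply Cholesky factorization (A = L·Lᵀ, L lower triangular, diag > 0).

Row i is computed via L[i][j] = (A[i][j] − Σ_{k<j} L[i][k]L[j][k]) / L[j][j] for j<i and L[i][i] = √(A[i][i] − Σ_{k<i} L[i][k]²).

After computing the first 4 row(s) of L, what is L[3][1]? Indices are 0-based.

L[3][1] = 1

Step 1: L[0][0] = √(16) = 4.
  L[1][0] = (-4) / L[0][0] = -1.
Step 2: L[1][1] = √(16) = 4.
  L[2][0] = (-12) / L[0][0] = -3.
  L[2][1] = (12) / L[1][1] = 3.
Step 3: L[2][2] = √(16) = 4.
  L[3][0] = (-12) / L[0][0] = -3.
  L[3][1] = (4) / L[1][1] = 1.
  L[3][2] = (4) / L[2][2] = 1.
Step 4: L[3][3] = √(1) = 1.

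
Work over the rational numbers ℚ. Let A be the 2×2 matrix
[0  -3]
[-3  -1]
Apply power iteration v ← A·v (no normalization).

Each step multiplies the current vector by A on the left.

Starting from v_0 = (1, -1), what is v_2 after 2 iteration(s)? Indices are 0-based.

v_2 = (6, -7)

v_0 = (1, -1).
v_1 = A·v_0 = (3, -2).
v_2 = A·v_1 = (6, -7).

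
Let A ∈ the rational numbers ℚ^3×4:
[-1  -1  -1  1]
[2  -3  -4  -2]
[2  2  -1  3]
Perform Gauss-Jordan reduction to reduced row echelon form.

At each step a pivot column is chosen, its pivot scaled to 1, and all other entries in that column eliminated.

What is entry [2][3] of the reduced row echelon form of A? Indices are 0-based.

[1] R0 /= -1  ⇒  (1, 1, 1, -1)
     R1 -= 2·R0  ⇒  (0, -5, -6, 0)
     R2 -= 2·R0  ⇒  (0, 0, -3, 5)
[2] R1 /= -5  ⇒  (0, 1, 6/5, 0)
     R0 -= 1·R1  ⇒  (1, 0, -1/5, -1)
[3] R2 /= -3  ⇒  (0, 0, 1, -5/3)
     R0 -= -1/5·R2  ⇒  (1, 0, 0, -4/3)
     R1 -= 6/5·R2  ⇒  (0, 1, 0, 2)

M[2][3] = -5/3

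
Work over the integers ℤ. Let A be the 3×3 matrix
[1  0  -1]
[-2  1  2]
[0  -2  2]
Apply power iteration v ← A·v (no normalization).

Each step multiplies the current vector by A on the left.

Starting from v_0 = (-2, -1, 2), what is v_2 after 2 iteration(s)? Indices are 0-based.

v_2 = (-10, 27, -2)

v_0 = (-2, -1, 2).
v_1 = A·v_0 = (-4, 7, 6).
v_2 = A·v_1 = (-10, 27, -2).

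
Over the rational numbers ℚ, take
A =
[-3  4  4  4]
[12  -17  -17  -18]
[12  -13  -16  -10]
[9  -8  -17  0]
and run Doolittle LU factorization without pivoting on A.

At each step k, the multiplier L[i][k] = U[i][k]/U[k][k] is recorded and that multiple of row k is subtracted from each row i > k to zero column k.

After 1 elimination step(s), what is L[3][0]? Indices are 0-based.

L[3][0] = -3

[col 0] pivot -3
  R1 -= -4*R0 → (0, -1, -1, -2)  (L[1][0] := -4)
  R2 -= -4*R0 → (0, 3, 0, 6)  (L[2][0] := -4)
  R3 -= -3*R0 → (0, 4, -5, 12)  (L[3][0] := -3)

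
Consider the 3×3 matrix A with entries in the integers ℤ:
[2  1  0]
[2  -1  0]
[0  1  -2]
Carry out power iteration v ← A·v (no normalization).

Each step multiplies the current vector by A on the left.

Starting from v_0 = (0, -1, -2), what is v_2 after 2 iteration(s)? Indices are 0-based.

v_2 = (-1, -3, -5)

v_0 = (0, -1, -2).
v_1 = A·v_0 = (-1, 1, 3).
v_2 = A·v_1 = (-1, -3, -5).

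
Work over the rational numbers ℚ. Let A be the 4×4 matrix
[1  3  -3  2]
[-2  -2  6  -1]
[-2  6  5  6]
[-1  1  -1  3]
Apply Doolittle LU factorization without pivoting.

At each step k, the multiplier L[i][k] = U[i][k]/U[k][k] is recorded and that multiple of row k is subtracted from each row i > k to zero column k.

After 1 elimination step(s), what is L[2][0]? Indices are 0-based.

[col 0] pivot 1
  R1 -= -2*R0 → (0, 4, 0, 3)  (L[1][0] := -2)
  R2 -= -2*R0 → (0, 12, -1, 10)  (L[2][0] := -2)
  R3 -= -1*R0 → (0, 4, -4, 5)  (L[3][0] := -1)

L[2][0] = -2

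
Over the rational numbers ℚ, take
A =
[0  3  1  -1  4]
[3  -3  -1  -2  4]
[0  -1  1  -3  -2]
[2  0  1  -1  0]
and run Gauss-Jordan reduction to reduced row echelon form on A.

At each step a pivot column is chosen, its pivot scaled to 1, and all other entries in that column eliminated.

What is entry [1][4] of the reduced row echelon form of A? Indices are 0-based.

M[1][4] = 46/21

step 1: exchange rows 0,1
step 1: normalize row 0 (÷3) = (1, -1, -1/3, -2/3, 4/3)
  row 3: subtract 2×row0 = (0, 2, 5/3, 1/3, -8/3)
step 2: normalize row 1 (÷3) = (0, 1, 1/3, -1/3, 4/3)
  row 0: subtract -1×row1 = (1, 0, 0, -1, 8/3)
  row 2: subtract -1×row1 = (0, 0, 4/3, -10/3, -2/3)
  row 3: subtract 2×row1 = (0, 0, 1, 1, -16/3)
step 3: normalize row 2 (÷4/3) = (0, 0, 1, -5/2, -1/2)
  row 1: subtract 1/3×row2 = (0, 1, 0, 1/2, 3/2)
  row 3: subtract 1×row2 = (0, 0, 0, 7/2, -29/6)
step 4: normalize row 3 (÷7/2) = (0, 0, 0, 1, -29/21)
  row 0: subtract -1×row3 = (1, 0, 0, 0, 9/7)
  row 1: subtract 1/2×row3 = (0, 1, 0, 0, 46/21)
  row 2: subtract -5/2×row3 = (0, 0, 1, 0, -83/21)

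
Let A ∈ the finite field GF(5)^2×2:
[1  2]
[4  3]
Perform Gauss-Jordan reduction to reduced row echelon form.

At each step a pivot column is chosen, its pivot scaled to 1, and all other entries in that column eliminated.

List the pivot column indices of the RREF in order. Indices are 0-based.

pivot columns: 0

step 1: normalize row 0 (÷1) = (1, 2)
  row 1: subtract 4×row0 = (0, 0)
skip col 1 (zero from row 1)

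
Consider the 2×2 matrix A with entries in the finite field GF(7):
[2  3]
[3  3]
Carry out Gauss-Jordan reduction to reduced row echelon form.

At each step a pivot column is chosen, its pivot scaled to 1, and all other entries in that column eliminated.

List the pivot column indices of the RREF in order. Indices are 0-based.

pivot columns: 0, 1

step 1: normalize row 0 (÷2) = (1, 5)
  row 1: subtract 3×row0 = (0, 2)
step 2: normalize row 1 (÷2) = (0, 1)
  row 0: subtract 5×row1 = (1, 0)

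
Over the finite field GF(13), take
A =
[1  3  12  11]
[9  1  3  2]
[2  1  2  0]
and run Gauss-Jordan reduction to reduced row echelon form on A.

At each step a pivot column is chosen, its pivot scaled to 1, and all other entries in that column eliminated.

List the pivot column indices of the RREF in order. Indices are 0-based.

pivot columns: 0, 1, 2

step 1: normalize row 0 (÷1) = (1, 3, 12, 11)
  row 1: subtract 9×row0 = (0, 0, 12, 7)
  row 2: subtract 2×row0 = (0, 8, 4, 4)
step 2: exchange rows 1,2
step 2: normalize row 1 (÷8) = (0, 1, 7, 7)
  row 0: subtract 3×row1 = (1, 0, 4, 3)
step 3: normalize row 2 (÷12) = (0, 0, 1, 6)
  row 0: subtract 4×row2 = (1, 0, 0, 5)
  row 1: subtract 7×row2 = (0, 1, 0, 4)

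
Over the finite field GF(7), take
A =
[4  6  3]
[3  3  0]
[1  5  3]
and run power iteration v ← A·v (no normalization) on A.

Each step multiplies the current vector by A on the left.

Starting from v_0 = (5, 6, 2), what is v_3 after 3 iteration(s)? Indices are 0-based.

v_0 = (5, 6, 2).
v_1 = A·v_0 = (6, 5, 6).
v_2 = A·v_1 = (2, 5, 0).
v_3 = A·v_2 = (3, 0, 6).

v_3 = (3, 0, 6)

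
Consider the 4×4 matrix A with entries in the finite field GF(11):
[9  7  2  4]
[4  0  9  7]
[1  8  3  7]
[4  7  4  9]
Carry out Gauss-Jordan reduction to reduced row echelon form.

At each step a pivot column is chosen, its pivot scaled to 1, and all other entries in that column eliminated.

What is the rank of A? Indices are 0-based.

[1] R0 /= 9  ⇒  (1, 2, 10, 9)
     R1 -= 4·R0  ⇒  (0, 3, 2, 4)
     R2 -= 1·R0  ⇒  (0, 6, 4, 9)
     R3 -= 4·R0  ⇒  (0, 10, 8, 6)
[2] R1 /= 3  ⇒  (0, 1, 8, 5)
     R0 -= 2·R1  ⇒  (1, 0, 5, 10)
     R2 -= 6·R1  ⇒  (0, 0, 0, 1)
     R3 -= 10·R1  ⇒  (0, 0, 5, 0)
[3] R2 <-> R3
[3] R2 /= 5  ⇒  (0, 0, 1, 0)
     R0 -= 5·R2  ⇒  (1, 0, 0, 10)
     R1 -= 8·R2  ⇒  (0, 1, 0, 5)
[4] R3 /= 1  ⇒  (0, 0, 0, 1)
     R0 -= 10·R3  ⇒  (1, 0, 0, 0)
     R1 -= 5·R3  ⇒  (0, 1, 0, 0)

rank = 4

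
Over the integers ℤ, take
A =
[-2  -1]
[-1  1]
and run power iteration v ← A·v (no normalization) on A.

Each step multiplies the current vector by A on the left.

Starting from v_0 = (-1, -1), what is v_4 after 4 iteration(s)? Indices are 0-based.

v_4 = (-33, -12)

v_0 = (-1, -1).
v_1 = A·v_0 = (3, 0).
v_2 = A·v_1 = (-6, -3).
v_3 = A·v_2 = (15, 3).
v_4 = A·v_3 = (-33, -12).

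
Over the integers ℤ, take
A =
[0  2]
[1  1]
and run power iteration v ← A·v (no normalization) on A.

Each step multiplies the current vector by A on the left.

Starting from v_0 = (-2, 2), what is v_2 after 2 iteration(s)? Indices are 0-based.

v_2 = (0, 4)

v_0 = (-2, 2).
v_1 = A·v_0 = (4, 0).
v_2 = A·v_1 = (0, 4).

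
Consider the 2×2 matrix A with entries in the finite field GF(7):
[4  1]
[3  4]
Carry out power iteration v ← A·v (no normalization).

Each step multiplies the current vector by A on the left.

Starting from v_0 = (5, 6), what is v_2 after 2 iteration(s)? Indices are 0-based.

v_2 = (3, 3)

v_0 = (5, 6).
v_1 = A·v_0 = (5, 4).
v_2 = A·v_1 = (3, 3).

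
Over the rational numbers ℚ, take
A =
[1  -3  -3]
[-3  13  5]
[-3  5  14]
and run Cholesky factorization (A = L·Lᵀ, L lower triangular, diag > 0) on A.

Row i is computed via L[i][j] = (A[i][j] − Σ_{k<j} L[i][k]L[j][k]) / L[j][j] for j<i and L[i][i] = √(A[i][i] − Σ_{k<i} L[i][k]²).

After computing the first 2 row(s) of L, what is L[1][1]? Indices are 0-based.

L[1][1] = 2

Step 1: L[0][0] = √(1) = 1.
  L[1][0] = (-3) / L[0][0] = -3.
Step 2: L[1][1] = √(4) = 2.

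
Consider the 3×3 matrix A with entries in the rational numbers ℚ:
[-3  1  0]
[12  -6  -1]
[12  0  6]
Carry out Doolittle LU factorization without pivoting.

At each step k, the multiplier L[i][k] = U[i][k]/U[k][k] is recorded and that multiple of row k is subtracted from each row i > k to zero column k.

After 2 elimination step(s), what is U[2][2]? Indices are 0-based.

Step 1: pivot at (0,0) is -3.
  row1 ← row1 − (-4)·row0  ⇒  L[1][0]=-4, U row1=(0, -2, -1)
  row2 ← row2 − (-4)·row0  ⇒  L[2][0]=-4, U row2=(0, 4, 6)
Step 2: pivot at (1,1) is -2.
  row2 ← row2 − (-2)·row1  ⇒  L[2][1]=-2, U row2=(0, 0, 4)

U[2][2] = 4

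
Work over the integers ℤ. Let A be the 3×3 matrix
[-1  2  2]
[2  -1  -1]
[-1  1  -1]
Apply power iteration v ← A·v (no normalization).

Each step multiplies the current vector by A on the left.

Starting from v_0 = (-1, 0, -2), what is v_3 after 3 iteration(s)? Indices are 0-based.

v_0 = (-1, 0, -2).
v_1 = A·v_0 = (-3, 0, 3).
v_2 = A·v_1 = (9, -9, 0).
v_3 = A·v_2 = (-27, 27, -18).

v_3 = (-27, 27, -18)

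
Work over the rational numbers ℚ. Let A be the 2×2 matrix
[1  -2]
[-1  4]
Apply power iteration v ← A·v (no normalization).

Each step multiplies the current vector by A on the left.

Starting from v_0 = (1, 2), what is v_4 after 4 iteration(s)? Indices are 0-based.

v_0 = (1, 2).
v_1 = A·v_0 = (-3, 7).
v_2 = A·v_1 = (-17, 31).
v_3 = A·v_2 = (-79, 141).
v_4 = A·v_3 = (-361, 643).

v_4 = (-361, 643)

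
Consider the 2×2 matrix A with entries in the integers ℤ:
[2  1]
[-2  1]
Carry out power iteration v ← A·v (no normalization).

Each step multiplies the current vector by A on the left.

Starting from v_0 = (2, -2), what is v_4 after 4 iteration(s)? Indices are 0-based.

v_0 = (2, -2).
v_1 = A·v_0 = (2, -6).
v_2 = A·v_1 = (-2, -10).
v_3 = A·v_2 = (-14, -6).
v_4 = A·v_3 = (-34, 22).

v_4 = (-34, 22)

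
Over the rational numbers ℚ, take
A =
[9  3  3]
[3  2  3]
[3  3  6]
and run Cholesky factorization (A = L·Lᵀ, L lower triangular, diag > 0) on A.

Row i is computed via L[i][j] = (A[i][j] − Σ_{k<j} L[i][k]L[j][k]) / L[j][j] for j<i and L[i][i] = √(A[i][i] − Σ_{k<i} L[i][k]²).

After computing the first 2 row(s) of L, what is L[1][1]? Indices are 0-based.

L[1][1] = 1

Step 1: L[0][0] = √(9) = 3.
  L[1][0] = (3) / L[0][0] = 1.
Step 2: L[1][1] = √(1) = 1.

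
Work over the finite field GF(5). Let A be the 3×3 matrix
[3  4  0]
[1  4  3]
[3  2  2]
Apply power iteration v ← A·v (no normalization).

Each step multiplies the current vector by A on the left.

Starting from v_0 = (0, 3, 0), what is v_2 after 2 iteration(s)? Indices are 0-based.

v_0 = (0, 3, 0).
v_1 = A·v_0 = (2, 2, 1).
v_2 = A·v_1 = (4, 3, 2).

v_2 = (4, 3, 2)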